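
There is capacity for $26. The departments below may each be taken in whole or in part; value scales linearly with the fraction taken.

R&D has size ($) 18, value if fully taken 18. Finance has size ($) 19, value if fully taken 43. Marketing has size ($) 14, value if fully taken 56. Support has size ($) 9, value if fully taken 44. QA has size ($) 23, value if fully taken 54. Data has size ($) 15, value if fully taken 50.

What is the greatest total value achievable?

Best value per unit of size first: Support 44/9≈4.89, Marketing 56/14≈4, Data 50/15≈3.33, QA 54/23≈2.35, Finance 43/19≈2.26, R&D 18/18≈1.
Support: take in full, 9 $ for value 44 → 17 left.
Marketing: take in full, 14 $ for value 56 → 3 left.
3 $ left: a 3/15 share of Data gives 50×3/15 = 10.
Total value = 110.

110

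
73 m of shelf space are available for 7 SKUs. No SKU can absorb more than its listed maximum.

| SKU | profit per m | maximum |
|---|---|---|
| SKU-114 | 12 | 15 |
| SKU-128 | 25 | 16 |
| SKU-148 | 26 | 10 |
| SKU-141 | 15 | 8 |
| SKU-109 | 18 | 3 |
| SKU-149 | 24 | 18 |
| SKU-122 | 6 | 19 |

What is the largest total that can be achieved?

1464

Highest profit per m first: SKU-148 26 > SKU-128 25 > SKU-149 24 > SKU-109 18 > SKU-141 15 > SKU-114 12 > SKU-122 6.
Give SKU-148 10 to hit its cap of 10 → 63 left.
Give SKU-128 16 to hit its cap of 16 → 47 left.
Give SKU-149 18 to hit its cap of 18 → 29 left.
Give SKU-109 3 to hit its cap of 3 → 26 left.
Give SKU-141 8 to hit its cap of 8 → 18 left.
Give SKU-114 15 to hit its cap of 15 → 3 left.
SKU-122: +3 (room for 19) → 3. Pool exhausted.
Total = 12×15 + 25×16 + 26×10 + 15×8 + 18×3 + 24×18 + 6×3 = 1464.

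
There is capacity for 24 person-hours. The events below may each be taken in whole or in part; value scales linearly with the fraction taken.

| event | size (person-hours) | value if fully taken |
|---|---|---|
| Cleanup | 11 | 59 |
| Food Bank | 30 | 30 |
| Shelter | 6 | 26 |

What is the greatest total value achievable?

Rank by value-to-size ratio: Cleanup 59/11≈5.36, Shelter 26/6≈4.33, Food Bank 30/30≈1.
All 11 person-hours of Cleanup fit (value 59) ; 13 remain.
Shelter: take in full, 6 person-hours for value 26 ; 7 left.
Only 7 person-hours remain; take 7/30 of Food Bank for value 30×7/30 = 7.
Total value = 92.

92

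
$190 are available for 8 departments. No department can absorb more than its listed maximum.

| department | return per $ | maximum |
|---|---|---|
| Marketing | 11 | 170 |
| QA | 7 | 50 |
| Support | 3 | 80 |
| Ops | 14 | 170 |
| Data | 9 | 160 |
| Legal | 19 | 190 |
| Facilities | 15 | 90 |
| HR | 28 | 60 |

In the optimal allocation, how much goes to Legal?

130

Highest return per $ first: HR 28 > Legal 19 > Facilities 15 > Ops 14 > Marketing 11 > Data 9 > QA 7 > Support 3.
Give HR 60 to hit its cap of 60 — 130 left.
Legal: +130 (room for 190) → 130. Pool exhausted.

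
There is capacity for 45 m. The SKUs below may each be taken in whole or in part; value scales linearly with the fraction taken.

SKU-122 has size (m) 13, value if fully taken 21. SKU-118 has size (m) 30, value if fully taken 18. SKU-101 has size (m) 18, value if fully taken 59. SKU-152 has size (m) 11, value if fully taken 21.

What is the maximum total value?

Rank by value-to-size ratio: SKU-101 59/18≈3.28, SKU-152 21/11≈1.91, SKU-122 21/13≈1.62, SKU-118 18/30≈0.6.
All 18 m of SKU-101 fit (value 59) ; 27 remain.
Take all of SKU-152 (11 m, value 21) ; 16 m left.
SKU-122: take in full, 13 m for value 21 ; 3 left.
3 m left: a 3/30 share of SKU-118 gives 18×3/30 = 1.8.
Total value = 102.8.

102.8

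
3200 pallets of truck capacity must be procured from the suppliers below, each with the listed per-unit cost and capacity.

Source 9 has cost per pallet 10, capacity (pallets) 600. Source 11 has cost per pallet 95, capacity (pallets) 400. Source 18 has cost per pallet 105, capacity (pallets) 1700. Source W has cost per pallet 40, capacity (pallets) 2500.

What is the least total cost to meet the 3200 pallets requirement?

115500

Cheapest first:
Source 9 at 10: take all 600 pallets → 2600 still needed.
Source W (40): use full 2500 → 100 pallets to go.
Source 11 (95): take the remaining 100 → done.
Source 18: unused.
Cost = 600×10 + 2500×40 + 100×95 = 115500.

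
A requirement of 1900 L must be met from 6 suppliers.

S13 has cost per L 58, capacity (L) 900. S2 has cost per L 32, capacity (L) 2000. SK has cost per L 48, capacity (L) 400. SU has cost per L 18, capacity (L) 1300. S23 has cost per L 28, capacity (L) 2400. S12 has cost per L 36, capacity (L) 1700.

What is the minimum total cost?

40200

Fill from the cheapest supplier first.
Take 1300 from SU at 18 — need 600 more.
S23 (28): take the remaining 600 — done.
S2, S12, SK, S13: unused.
Cost = 1300×18 + 600×28 = 40200.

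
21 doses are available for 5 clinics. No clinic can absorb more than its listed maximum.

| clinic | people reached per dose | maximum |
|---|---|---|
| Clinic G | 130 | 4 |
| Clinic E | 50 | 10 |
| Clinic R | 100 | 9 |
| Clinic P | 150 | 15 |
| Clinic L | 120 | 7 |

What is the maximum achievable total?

Rank by people reached per dose: Clinic P 150 > Clinic G 130 > Clinic L 120 > Clinic R 100 > Clinic E 50.
Give Clinic P 15 to hit its cap of 15 — 6 left.
Clinic G takes 4 to reach its cap of 4 — 2 left.
Only 2 left; Clinic L takes them to reach 2.
Total = 130×4 + 150×15 + 120×2 = 3010.

3010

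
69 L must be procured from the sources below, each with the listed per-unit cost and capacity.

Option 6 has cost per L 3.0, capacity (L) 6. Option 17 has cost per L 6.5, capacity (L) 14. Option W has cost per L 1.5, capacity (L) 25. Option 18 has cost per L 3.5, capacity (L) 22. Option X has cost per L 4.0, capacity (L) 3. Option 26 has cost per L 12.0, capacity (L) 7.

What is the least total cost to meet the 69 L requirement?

Use sources in increasing cost order.
Take 25 from Option W at 1.5 → need 44 more.
Option 6 (3.0): use full 6 → 38 L to go.
Option 18 at 3.5: take all 22 L → 16 still needed.
Option X (4.0): use full 3 → 13 L to go.
Option 17 (6.5): take the remaining 13 → done.
Option 26: unused.
Cost = 25×1.5 + 6×3.0 + 22×3.5 + 3×4.0 + 13×6.5 = 229.

229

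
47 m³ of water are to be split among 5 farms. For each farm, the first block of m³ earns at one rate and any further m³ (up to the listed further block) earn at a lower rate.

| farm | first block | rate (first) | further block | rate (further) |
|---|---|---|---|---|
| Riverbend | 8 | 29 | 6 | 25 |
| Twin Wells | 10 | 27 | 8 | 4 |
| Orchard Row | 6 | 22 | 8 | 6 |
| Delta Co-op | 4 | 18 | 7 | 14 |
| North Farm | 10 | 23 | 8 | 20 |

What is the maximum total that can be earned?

Rank every tier by rate: Riverbend/first 29 > Twin Wells/first 27 > Riverbend/second 25 > North Farm/first 23 > Orchard Row/first 22 > North Farm/second 20 > Delta Co-op/first 18 > Delta Co-op/second 14 > Orchard Row/second 6 > Twin Wells/second 4.
Riverbend/first (29): +8 → 39 left.
Twin Wells first at 27: fill all 10 → 29 left.
Riverbend second at 25: fill all 6 → 23 left.
North Farm/first (23): +10 → 13 left.
Fill Orchard Row first block (6 at 22) → 7 left.
7 remain; put them into North Farm second at 20.
Total = 29×8 + 27×10 + 25×6 + 23×10 + 22×6 + 20×7 = 1154.

1154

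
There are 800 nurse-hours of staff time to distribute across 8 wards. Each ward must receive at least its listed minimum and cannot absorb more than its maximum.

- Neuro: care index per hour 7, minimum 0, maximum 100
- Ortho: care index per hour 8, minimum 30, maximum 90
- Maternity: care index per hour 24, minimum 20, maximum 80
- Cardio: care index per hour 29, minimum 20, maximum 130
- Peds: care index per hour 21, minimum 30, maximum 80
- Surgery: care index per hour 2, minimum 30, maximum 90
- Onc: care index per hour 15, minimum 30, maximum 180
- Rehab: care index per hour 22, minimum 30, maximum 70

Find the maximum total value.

13170

Meeting every minimum uses 0+30+20+20+30+30+30+30 = 190 nurse-hours, leaving 610.
Order the wards by care index per hour: Cardio 29 > Maternity 24 > Rehab 22 > Peds 21 > Onc 15 > Ortho 8 > Neuro 7 > Surgery 2.
Cardio takes 110 more to reach its cap of 130 ; 500 left.
Maternity takes 60 more to reach its cap of 80 ; 440 left.
Give Rehab 40 more to hit its cap of 70 ; 400 left.
Peds takes 50 more to reach its cap of 80 ; 350 left.
Onc takes 150 more to reach its cap of 180 ; 200 left.
Ortho: +60 to 90 (cap) ; 140 left.
Neuro takes 100 more to reach its cap of 100 ; 40 left.
Surgery: +40 (room for 60) → 70. Pool exhausted.
Total = 7×100 + 8×90 + 24×80 + 29×130 + 21×80 + 2×70 + 15×180 + 22×70 = 13170.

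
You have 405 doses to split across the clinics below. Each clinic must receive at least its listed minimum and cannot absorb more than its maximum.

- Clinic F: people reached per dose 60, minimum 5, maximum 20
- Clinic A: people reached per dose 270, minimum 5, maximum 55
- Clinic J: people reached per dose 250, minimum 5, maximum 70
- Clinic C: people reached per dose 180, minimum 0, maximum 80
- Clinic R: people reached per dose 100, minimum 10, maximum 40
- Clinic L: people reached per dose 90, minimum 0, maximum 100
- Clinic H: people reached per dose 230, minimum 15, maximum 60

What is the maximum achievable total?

Meeting every minimum uses 5+5+5+0+10+0+15 = 40 doses, leaving 365.
Order the clinics by people reached per dose: Clinic A 270 > Clinic J 250 > Clinic H 230 > Clinic C 180 > Clinic R 100 > Clinic L 90 > Clinic F 60.
Clinic A takes 50 more to reach its cap of 55 ; 315 left.
Clinic J takes 65 more to reach its cap of 70 ; 250 left.
Clinic H takes 45 more to reach its cap of 60 ; 205 left.
Clinic C: +80 to 80 (cap) ; 125 left.
Clinic R: +30 to 40 (cap) ; 95 left.
Clinic L has room for 100 more but only 95 remain, so it gets 95.
Total = 60×5 + 270×55 + 250×70 + 180×80 + 100×40 + 90×95 + 230×60 = 73400.

73400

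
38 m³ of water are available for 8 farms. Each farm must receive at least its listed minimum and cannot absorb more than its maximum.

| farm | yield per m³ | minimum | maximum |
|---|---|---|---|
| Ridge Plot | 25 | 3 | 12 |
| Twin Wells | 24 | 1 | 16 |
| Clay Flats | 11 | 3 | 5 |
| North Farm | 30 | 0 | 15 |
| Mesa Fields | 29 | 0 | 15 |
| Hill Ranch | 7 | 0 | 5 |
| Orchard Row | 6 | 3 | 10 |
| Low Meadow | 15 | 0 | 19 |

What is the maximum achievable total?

977

Meeting every minimum uses 3+1+3+0+0+0+3+0 = 10 m³, leaving 28.
Highest yield per m³ first: North Farm 30 > Mesa Fields 29 > Ridge Plot 25 > Twin Wells 24 > Low Meadow 15 > Clay Flats 11 > Hill Ranch 7 > Orchard Row 6.
North Farm takes 15 more to reach its cap of 15 — 13 left.
Mesa Fields has room for 15 more but only 13 remain, so it gets 13.
Total = 25×3 + 24×1 + 11×3 + 30×15 + 29×13 + 6×3 = 977.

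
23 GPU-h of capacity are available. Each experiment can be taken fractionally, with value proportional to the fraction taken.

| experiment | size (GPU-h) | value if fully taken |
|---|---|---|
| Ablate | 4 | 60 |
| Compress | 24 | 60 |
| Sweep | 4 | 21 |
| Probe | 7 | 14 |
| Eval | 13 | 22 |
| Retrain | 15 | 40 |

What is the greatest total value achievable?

121

Best value per unit of size first: Ablate 60/4≈15, Sweep 21/4≈5.25, Retrain 40/15≈2.67, Compress 60/24≈2.5, Probe 14/7≈2, Eval 22/13≈1.69.
Ablate: take in full, 4 GPU-h for value 60 ; 19 left.
All 4 GPU-h of Sweep fit (value 21) ; 15 remain.
All 15 GPU-h of Retrain fit (value 40) ; 0 remain.
Total value = 121.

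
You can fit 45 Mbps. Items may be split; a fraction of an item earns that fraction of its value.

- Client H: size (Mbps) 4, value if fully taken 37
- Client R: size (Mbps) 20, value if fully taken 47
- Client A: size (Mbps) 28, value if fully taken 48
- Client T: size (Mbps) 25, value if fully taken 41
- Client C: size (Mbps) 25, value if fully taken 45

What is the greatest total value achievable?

121.8

Sort by value density: Client H 37/4≈9.25, Client R 47/20≈2.35, Client C 45/25≈1.8, Client A 48/28≈1.71, Client T 41/25≈1.64.
All 4 Mbps of Client H fit (value 37) — 41 remain.
Take all of Client R (20 Mbps, value 47) — 21 Mbps left.
Fill the last 21 Mbps with part of Client C: 21/25 of it earns 37.8.
Total value = 121.8.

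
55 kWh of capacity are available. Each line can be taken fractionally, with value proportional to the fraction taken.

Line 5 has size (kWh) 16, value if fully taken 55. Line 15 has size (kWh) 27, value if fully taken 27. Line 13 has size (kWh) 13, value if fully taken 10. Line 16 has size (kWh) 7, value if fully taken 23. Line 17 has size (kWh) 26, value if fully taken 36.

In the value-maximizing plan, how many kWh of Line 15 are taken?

6

Sort by value density: Line 5 55/16≈3.44, Line 16 23/7≈3.29, Line 17 36/26≈1.38, Line 15 27/27≈1, Line 13 10/13≈0.769.
Take all of Line 5 (16 kWh, value 55) → 39 kWh left.
Take all of Line 16 (7 kWh, value 23) → 32 kWh left.
Take all of Line 17 (26 kWh, value 36) → 6 kWh left.
Only 6 kWh remain; take 6/27 of Line 15 for value 27×6/27 = 6.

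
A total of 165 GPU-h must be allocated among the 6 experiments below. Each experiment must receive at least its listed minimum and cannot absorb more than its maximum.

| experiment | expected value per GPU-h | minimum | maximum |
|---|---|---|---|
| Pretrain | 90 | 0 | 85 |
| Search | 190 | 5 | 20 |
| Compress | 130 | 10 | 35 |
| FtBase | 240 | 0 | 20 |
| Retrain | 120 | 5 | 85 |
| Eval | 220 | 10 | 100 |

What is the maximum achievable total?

33800

Meeting every minimum uses 0+5+10+0+5+10 = 30 GPU-h, leaving 135.
Rank by expected value per GPU-h: FtBase 240 > Eval 220 > Search 190 > Compress 130 > Retrain 120 > Pretrain 90.
FtBase takes 20 more to reach its cap of 20 ; 115 left.
Eval takes 90 more to reach its cap of 100 ; 25 left.
Give Search 15 more to hit its cap of 20 ; 10 left.
Only 10 left; Compress takes them to reach 20.
Total = 190×20 + 130×20 + 240×20 + 120×5 + 220×100 = 33800.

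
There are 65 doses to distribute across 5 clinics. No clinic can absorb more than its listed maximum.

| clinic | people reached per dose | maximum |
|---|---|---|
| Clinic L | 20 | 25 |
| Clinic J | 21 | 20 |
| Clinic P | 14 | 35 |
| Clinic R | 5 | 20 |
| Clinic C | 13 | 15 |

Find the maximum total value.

Rank by people reached per dose: Clinic J 21 > Clinic L 20 > Clinic P 14 > Clinic C 13 > Clinic R 5.
Give Clinic J 20 to hit its cap of 20 → 45 left.
Clinic L takes 25 to reach its cap of 25 → 20 left.
Only 20 left; Clinic P takes them to reach 20.
Total = 20×25 + 21×20 + 14×20 = 1200.

1200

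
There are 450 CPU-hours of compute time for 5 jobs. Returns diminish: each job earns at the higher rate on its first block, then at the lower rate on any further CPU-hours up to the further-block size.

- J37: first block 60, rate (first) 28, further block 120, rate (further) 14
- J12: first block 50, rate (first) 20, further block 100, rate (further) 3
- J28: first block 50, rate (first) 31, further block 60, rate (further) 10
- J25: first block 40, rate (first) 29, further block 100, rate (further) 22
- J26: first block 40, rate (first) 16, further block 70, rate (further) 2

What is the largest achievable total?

9770

Rank every tier by rate: J28/tier1 31 > J25/tier1 29 > J37/tier1 28 > J25/tier2 22 > J12/tier1 20 > J26/tier1 16 > J37/tier2 14 > J28/tier2 10 > J12/tier2 3 > J26/tier2 2.
J28 tier1 at 31: fill all 50 — 400 left.
J25 tier1 at 29: fill all 40 — 360 left.
J37/tier1 (28): +60 — 300 left.
J25 tier2 at 22: fill all 100 — 200 left.
Fill J12 tier1 block (50 at 20) — 150 left.
J26/tier1 (16): +40 — 110 left.
J37 tier2 at 14: only 110 left, fill 110.
Total = 31×50 + 29×40 + 28×60 + 22×100 + 20×50 + 16×40 + 14×110 = 9770.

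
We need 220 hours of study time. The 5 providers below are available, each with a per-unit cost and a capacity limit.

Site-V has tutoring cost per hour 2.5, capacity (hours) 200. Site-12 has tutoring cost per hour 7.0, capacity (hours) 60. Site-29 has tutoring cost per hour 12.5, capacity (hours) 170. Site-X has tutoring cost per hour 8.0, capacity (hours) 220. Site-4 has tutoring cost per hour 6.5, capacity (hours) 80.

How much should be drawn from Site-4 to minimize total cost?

20

Cheapest first:
Site-V (2.5): use full 200 → 20 hours to go.
Site-4 at 6.5: take 20 of its 80 → requirement met.
Site-12, Site-X, Site-29: unused.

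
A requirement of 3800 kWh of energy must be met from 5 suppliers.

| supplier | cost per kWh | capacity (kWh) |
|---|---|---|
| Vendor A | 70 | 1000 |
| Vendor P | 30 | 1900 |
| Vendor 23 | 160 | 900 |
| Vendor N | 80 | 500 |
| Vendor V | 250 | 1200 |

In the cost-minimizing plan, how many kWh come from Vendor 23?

400

Fill from the cheapest supplier first.
Vendor P (30): use full 1900 ; 1900 kWh to go.
Vendor A at 70: take all 1000 kWh ; 900 still needed.
Vendor N (80): use full 500 ; 400 kWh to go.
Vendor 23 at 160: take 400 of its 900 ; requirement met.
Vendor V: unused.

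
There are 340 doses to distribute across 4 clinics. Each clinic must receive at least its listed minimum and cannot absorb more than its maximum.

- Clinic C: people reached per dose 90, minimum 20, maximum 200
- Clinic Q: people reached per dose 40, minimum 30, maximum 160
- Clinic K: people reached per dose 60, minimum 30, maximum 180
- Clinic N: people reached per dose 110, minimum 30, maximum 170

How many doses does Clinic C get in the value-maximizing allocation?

Meeting every minimum uses 20+30+30+30 = 110 doses, leaving 230.
Rank by people reached per dose: Clinic N 110 > Clinic C 90 > Clinic K 60 > Clinic Q 40.
Clinic N takes 140 more to reach its cap of 170 — 90 left.
Clinic C has room for 180 more but only 90 remain, so it gets 110.

110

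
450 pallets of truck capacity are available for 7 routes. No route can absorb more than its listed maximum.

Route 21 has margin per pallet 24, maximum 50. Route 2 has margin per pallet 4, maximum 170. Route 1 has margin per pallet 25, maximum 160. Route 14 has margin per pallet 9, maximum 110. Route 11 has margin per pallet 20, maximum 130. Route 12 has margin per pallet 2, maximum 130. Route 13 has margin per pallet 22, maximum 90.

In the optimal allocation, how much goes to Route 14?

Highest margin per pallet first: Route 1 25 > Route 21 24 > Route 13 22 > Route 11 20 > Route 14 9 > Route 2 4 > Route 12 2.
Route 1: +160 to 160 (cap) — 290 left.
Route 21 takes 50 to reach its cap of 50 — 240 left.
Give Route 13 90 to hit its cap of 90 — 150 left.
Route 11 takes 130 to reach its cap of 130 — 20 left.
Route 14 has room for 110 but only 20 remain, so it gets 20.

20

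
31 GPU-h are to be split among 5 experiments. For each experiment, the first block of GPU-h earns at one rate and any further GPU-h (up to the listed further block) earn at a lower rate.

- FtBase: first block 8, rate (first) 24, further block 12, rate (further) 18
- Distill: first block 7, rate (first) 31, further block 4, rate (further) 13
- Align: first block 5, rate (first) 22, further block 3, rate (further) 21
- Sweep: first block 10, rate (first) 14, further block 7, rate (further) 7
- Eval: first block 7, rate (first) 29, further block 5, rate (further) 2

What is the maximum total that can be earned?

Order all 10 blocks by rate: Distill/tier1 31 > Eval/tier1 29 > FtBase/tier1 24 > Align/tier1 22 > Align/tier2 21 > FtBase/tier2 18 > Sweep/tier1 14 > Distill/tier2 13 > Sweep/tier2 7 > Eval/tier2 2.
Distill tier1 at 31: fill all 7 ; 24 left.
Fill Eval tier1 block (7 at 29) ; 17 left.
FtBase/tier1 (24): +8 ; 9 left.
Align/tier1 (22): +5 ; 4 left.
Align tier2 at 21: fill all 3 ; 1 left.
1 remain; put them into FtBase tier2 at 18.
Total = 31×7 + 29×7 + 24×8 + 22×5 + 21×3 + 18×1 = 803.

803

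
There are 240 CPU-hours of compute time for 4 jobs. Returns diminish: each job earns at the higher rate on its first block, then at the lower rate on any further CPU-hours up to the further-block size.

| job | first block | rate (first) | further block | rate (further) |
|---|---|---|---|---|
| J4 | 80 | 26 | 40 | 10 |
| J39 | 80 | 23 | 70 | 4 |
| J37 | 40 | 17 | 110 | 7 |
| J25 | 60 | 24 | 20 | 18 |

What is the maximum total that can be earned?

Rank every tier by rate: J4/first 26 > J25/first 24 > J39/first 23 > J25/second 18 > J37/first 17 > J4/second 10 > J37/second 7 > J39/second 4.
J4 first at 26: fill all 80 — 160 left.
J25 first at 24: fill all 60 — 100 left.
J39/first (23): +80 — 20 left.
J25/second (18): +20 — 0 left.
Total = 26×80 + 24×60 + 23×80 + 18×20 = 5720.

5720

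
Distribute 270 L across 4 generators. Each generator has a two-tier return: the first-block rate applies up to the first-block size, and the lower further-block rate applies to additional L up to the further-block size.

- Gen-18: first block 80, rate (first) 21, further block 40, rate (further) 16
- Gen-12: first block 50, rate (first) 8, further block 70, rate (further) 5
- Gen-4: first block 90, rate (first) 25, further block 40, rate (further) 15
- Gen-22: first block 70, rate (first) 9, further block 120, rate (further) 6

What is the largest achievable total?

5350

Order all 8 blocks by rate: Gen-4/T1 25 > Gen-18/T1 21 > Gen-18/T2 16 > Gen-4/T2 15 > Gen-22/T1 9 > Gen-12/T1 8 > Gen-22/T2 6 > Gen-12/T2 5.
Gen-4 T1 at 25: fill all 90 ; 180 left.
Gen-18 T1 at 21: fill all 80 ; 100 left.
Gen-18/T2 (16): +40 ; 60 left.
Gen-4 T2 at 15: fill all 40 ; 20 left.
Gen-22 T1 at 9: only 20 left, fill 20.
Total = 25×90 + 21×80 + 16×40 + 15×40 + 9×20 = 5350.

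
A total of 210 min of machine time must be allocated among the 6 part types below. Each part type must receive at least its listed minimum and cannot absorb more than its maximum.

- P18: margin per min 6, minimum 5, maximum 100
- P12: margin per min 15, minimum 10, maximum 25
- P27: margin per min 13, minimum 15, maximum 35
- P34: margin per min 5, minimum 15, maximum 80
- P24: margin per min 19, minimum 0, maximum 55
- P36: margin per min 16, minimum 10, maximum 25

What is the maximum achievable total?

Meeting every minimum uses 5+10+15+15+0+10 = 55 min, leaving 155.
Highest margin per min first: P24 19 > P36 16 > P12 15 > P27 13 > P18 6 > P34 5.
Give P24 55 more to hit its cap of 55 ; 100 left.
P36 takes 15 more to reach its cap of 25 ; 85 left.
Give P12 15 more to hit its cap of 25 ; 70 left.
Give P27 20 more to hit its cap of 35 ; 50 left.
P18 has room for 95 more but only 50 remain, so it gets 55.
Total = 6×55 + 15×25 + 13×35 + 5×15 + 19×55 + 16×25 = 2680.

2680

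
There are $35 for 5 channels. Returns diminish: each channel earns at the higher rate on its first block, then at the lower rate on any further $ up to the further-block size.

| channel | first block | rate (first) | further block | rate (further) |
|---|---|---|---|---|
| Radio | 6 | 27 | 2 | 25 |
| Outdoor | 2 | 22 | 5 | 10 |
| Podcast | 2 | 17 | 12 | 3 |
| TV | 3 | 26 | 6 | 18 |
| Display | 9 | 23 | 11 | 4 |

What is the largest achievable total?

733

Rank every tier by rate: Radio/T1 27 > TV/T1 26 > Radio/T2 25 > Display/T1 23 > Outdoor/T1 22 > TV/T2 18 > Podcast/T1 17 > Outdoor/T2 10 > Display/T2 4 > Podcast/T2 3.
Fill Radio T1 block (6 at 27) ; 29 left.
Fill TV T1 block (3 at 26) ; 26 left.
Radio/T2 (25): +2 ; 24 left.
Fill Display T1 block (9 at 23) ; 15 left.
Fill Outdoor T1 block (2 at 22) ; 13 left.
TV T2 at 18: fill all 6 ; 7 left.
Fill Podcast T1 block (2 at 17) ; 5 left.
Outdoor T2 at 10: fill all 5 ; 0 left.
Total = 27×6 + 26×3 + 25×2 + 23×9 + 22×2 + 18×6 + 17×2 + 10×5 = 733.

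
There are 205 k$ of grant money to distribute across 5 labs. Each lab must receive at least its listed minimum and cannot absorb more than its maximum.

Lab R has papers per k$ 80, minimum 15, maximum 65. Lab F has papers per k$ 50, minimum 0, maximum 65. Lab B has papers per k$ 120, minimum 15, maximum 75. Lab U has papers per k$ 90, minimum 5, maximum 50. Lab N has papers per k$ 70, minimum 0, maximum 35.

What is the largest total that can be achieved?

Meeting every minimum uses 15+0+15+5+0 = 35 k$, leaving 170.
Rank by papers per k$: Lab B 120 > Lab U 90 > Lab R 80 > Lab N 70 > Lab F 50.
Give Lab B 60 more to hit its cap of 75 → 110 left.
Lab U takes 45 more to reach its cap of 50 → 65 left.
Give Lab R 50 more to hit its cap of 65 → 15 left.
Lab N has room for 35 more but only 15 remain, so it gets 15.
Total = 80×65 + 120×75 + 90×50 + 70×15 = 19750.

19750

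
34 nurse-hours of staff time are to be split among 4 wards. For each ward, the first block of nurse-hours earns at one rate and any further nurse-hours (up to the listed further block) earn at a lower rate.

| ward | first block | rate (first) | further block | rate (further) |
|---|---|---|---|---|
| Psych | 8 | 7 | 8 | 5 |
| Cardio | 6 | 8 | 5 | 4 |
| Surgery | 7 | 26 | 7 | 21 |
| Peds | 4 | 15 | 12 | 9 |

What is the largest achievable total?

529

Order all 8 blocks by rate: Surgery/first 26 > Surgery/second 21 > Peds/first 15 > Peds/second 9 > Cardio/first 8 > Psych/first 7 > Psych/second 5 > Cardio/second 4.
Surgery/first (26): +7 — 27 left.
Surgery second at 21: fill all 7 — 20 left.
Peds first at 15: fill all 4 — 16 left.
Peds/second (9): +12 — 4 left.
4 remain; put them into Cardio first at 8.
Total = 26×7 + 21×7 + 15×4 + 9×12 + 8×4 = 529.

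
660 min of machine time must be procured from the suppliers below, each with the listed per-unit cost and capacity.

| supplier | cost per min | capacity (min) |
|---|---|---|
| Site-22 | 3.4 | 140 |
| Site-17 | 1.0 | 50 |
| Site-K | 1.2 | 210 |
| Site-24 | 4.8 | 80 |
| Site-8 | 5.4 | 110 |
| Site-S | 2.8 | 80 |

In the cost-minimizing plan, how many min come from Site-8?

Fill from the cheapest supplier first.
Site-17 at 1.0: take all 50 min → 610 still needed.
Site-K (1.2): use full 210 → 400 min to go.
Site-S (2.8): use full 80 → 320 min to go.
Site-22 (3.4): use full 140 → 180 min to go.
Take 80 from Site-24 at 4.8 → need 100 more.
Take 100 from Site-8 at 5.4 to finish.

100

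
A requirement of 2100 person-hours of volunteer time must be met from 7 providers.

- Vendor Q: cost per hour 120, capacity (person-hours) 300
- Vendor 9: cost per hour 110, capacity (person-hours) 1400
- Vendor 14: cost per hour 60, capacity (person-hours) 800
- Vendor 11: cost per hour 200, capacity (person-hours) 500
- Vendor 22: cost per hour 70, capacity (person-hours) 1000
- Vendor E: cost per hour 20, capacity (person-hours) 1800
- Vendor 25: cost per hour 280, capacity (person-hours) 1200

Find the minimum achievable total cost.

54000

Cheapest first:
Vendor E (20): use full 1800 ; 300 person-hours to go.
Vendor 14 (60): take the remaining 300 ; done.
Vendor 22, Vendor 9, Vendor Q, Vendor 11, Vendor 25: unused.
Cost = 1800×20 + 300×60 = 54000.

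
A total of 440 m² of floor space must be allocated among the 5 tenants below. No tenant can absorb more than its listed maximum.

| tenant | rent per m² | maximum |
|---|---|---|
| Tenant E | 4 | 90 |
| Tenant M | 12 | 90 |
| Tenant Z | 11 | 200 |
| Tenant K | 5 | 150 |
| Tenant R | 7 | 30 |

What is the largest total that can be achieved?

4090

Order the tenants by rent per m²: Tenant M 12 > Tenant Z 11 > Tenant R 7 > Tenant K 5 > Tenant E 4.
Tenant M takes 90 to reach its cap of 90 — 350 left.
Tenant Z takes 200 to reach its cap of 200 — 150 left.
Tenant R: +30 to 30 (cap) — 120 left.
Tenant K: +120 (room for 150) → 120. Pool exhausted.
Total = 12×90 + 11×200 + 5×120 + 7×30 = 4090.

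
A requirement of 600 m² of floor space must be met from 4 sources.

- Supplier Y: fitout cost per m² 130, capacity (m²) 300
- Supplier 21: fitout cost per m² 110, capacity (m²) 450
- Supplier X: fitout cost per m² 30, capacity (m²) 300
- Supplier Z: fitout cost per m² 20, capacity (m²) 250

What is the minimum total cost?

19500

Use sources in increasing cost order.
Supplier Z at 20: take all 250 m² → 350 still needed.
Supplier X (30): use full 300 → 50 m² to go.
Take 50 from Supplier 21 at 110 to finish.
Supplier Y: unused.
Cost = 250×20 + 300×30 + 50×110 = 19500.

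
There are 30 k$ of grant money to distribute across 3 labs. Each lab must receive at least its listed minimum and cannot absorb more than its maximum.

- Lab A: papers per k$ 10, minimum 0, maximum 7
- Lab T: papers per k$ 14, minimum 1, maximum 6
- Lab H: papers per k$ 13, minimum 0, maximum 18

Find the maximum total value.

Meeting every minimum uses 0+1+0 = 1 k$, leaving 29.
Rank by papers per k$: Lab T 14 > Lab H 13 > Lab A 10.
Give Lab T 5 more to hit its cap of 6 → 24 left.
Lab H: +18 to 18 (cap) → 6 left.
Lab A: +6 (room for 7) → 6. Pool exhausted.
Total = 10×6 + 14×6 + 13×18 = 378.

378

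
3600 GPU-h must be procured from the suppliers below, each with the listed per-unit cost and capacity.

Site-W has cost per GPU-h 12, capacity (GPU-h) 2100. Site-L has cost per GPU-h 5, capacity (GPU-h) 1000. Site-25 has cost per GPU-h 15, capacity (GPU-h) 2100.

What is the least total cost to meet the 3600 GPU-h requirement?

37700

Use suppliers in increasing cost order.
Site-L at 5: take all 1000 GPU-h → 2600 still needed.
Site-W at 12: take all 2100 GPU-h → 500 still needed.
Take 500 from Site-25 at 15 to finish.
Cost = 1000×5 + 2100×12 + 500×15 = 37700.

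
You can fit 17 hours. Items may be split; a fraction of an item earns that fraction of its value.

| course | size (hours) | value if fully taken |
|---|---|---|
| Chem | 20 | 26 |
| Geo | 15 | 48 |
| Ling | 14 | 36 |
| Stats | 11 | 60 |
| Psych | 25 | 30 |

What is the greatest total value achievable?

79.2

Rank by value-to-size ratio: Stats 60/11≈5.45, Geo 48/15≈3.2, Ling 36/14≈2.57, Chem 26/20≈1.3, Psych 30/25≈1.2.
Take all of Stats (11 hours, value 60) — 6 hours left.
6 hours left: a 6/15 share of Geo gives 48×6/15 = 19.2.
Total value = 79.2.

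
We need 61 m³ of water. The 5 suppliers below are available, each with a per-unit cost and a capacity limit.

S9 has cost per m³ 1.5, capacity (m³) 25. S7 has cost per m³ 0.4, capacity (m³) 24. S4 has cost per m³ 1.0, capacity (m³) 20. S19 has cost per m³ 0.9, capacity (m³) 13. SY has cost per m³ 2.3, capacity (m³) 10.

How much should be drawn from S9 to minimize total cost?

Fill from the cheapest supplier first.
S7 at 0.4: take all 24 m³ — 37 still needed.
S19 (0.9): use full 13 — 24 m³ to go.
S4 at 1.0: take all 20 m³ — 4 still needed.
Take 4 from S9 at 1.5 to finish.
SY: unused.

4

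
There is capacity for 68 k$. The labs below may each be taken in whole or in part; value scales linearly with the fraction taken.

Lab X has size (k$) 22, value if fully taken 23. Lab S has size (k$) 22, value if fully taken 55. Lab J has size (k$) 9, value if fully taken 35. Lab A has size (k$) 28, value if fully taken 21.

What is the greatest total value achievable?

Best value per unit of size first: Lab J 35/9≈3.89, Lab S 55/22≈2.5, Lab X 23/22≈1.05, Lab A 21/28≈0.75.
All 9 k$ of Lab J fit (value 35) ; 59 remain.
Lab S: take in full, 22 k$ for value 55 ; 37 left.
Take all of Lab X (22 k$, value 23) ; 15 k$ left.
15 k$ left: a 15/28 share of Lab A gives 21×15/28 = 11.25.
Total value = 124.25.

124.25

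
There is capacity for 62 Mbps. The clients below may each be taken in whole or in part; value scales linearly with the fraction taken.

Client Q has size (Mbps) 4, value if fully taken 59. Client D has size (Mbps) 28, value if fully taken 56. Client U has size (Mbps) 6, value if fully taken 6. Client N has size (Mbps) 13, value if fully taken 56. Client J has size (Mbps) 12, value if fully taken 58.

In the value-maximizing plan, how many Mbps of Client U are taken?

5

Rank by value-to-size ratio: Client Q 59/4≈14.8, Client J 58/12≈4.83, Client N 56/13≈4.31, Client D 56/28≈2, Client U 6/6≈1.
All 4 Mbps of Client Q fit (value 59) — 58 remain.
Take all of Client J (12 Mbps, value 58) — 46 Mbps left.
All 13 Mbps of Client N fit (value 56) — 33 remain.
All 28 Mbps of Client D fit (value 56) — 5 remain.
Fill the last 5 Mbps with part of Client U: 5/6 of it earns 5.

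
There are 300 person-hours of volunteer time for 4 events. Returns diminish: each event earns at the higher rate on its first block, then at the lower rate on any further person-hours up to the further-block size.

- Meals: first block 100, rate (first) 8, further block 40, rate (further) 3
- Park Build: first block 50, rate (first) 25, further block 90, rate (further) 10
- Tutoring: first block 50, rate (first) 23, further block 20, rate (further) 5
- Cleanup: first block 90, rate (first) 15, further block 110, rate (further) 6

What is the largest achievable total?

4810

Treat each block as its own option and order by rate: Park Build/first 25 > Tutoring/first 23 > Cleanup/first 15 > Park Build/second 10 > Meals/first 8 > Cleanup/second 6 > Tutoring/second 5 > Meals/second 3.
Park Build first at 25: fill all 50 — 250 left.
Fill Tutoring first block (50 at 23) — 200 left.
Cleanup first at 15: fill all 90 — 110 left.
Park Build/second (10): +90 — 20 left.
Meals first at 8: only 20 left, fill 20.
Total = 25×50 + 23×50 + 15×90 + 10×90 + 8×20 = 4810.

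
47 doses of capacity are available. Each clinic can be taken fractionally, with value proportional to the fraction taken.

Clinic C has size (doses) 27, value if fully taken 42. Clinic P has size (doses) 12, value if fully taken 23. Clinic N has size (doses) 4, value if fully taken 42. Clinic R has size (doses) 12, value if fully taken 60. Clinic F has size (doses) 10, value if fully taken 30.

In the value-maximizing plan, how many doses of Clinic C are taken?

9

Sort by value density: Clinic N 42/4≈10.5, Clinic R 60/12≈5, Clinic F 30/10≈3, Clinic P 23/12≈1.92, Clinic C 42/27≈1.56.
Take all of Clinic N (4 doses, value 42) ; 43 doses left.
Take all of Clinic R (12 doses, value 60) ; 31 doses left.
Clinic F: take in full, 10 doses for value 30 ; 21 left.
Take all of Clinic P (12 doses, value 23) ; 9 doses left.
Only 9 doses remain; take 9/27 of Clinic C for value 42×9/27 = 14.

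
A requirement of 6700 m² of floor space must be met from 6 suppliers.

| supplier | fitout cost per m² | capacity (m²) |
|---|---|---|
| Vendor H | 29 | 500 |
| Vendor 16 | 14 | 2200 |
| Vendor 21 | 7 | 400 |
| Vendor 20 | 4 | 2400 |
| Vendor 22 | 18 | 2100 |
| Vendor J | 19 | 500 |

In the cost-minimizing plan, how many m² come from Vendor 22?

1700

Cheapest first:
Take 2400 from Vendor 20 at 4 ; need 4300 more.
Vendor 21 (7): use full 400 ; 3900 m² to go.
Vendor 16 (14): use full 2200 ; 1700 m² to go.
Vendor 22 at 18: take 1700 of its 2100 ; requirement met.
Vendor J, Vendor H: unused.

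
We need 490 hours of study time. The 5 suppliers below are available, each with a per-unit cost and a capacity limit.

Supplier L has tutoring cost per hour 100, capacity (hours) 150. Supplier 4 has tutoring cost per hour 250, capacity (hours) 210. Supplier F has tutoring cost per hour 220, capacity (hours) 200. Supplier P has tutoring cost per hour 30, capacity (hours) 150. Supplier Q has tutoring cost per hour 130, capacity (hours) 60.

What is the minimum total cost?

55900

Cheapest first:
Supplier P at 30: take all 150 hours ; 340 still needed.
Take 150 from Supplier L at 100 ; need 190 more.
Supplier Q (130): use full 60 ; 130 hours to go.
Supplier F (220): take the remaining 130 ; done.
Supplier 4: unused.
Cost = 150×30 + 150×100 + 60×130 + 130×220 = 55900.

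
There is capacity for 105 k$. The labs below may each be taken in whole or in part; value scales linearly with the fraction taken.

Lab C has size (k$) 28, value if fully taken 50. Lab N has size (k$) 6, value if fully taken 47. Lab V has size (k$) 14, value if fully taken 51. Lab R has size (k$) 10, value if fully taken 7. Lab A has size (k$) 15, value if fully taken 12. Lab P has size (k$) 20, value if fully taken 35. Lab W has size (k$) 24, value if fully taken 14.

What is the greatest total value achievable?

209

Best value per unit of size first: Lab N 47/6≈7.83, Lab V 51/14≈3.64, Lab C 50/28≈1.79, Lab P 35/20≈1.75, Lab A 12/15≈0.8, Lab R 7/10≈0.7, Lab W 14/24≈0.583.
All 6 k$ of Lab N fit (value 47) → 99 remain.
Lab V: take in full, 14 k$ for value 51 → 85 left.
Take all of Lab C (28 k$, value 50) → 57 k$ left.
Lab P: take in full, 20 k$ for value 35 → 37 left.
Lab A: take in full, 15 k$ for value 12 → 22 left.
Lab R: take in full, 10 k$ for value 7 → 12 left.
Only 12 k$ remain; take 12/24 of Lab W for value 14×12/24 = 7.
Total value = 209.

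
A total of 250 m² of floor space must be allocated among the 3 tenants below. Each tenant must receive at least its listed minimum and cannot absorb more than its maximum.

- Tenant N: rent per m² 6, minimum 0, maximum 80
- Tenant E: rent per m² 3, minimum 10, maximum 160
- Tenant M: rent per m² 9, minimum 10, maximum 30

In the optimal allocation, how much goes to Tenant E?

140

Meeting every minimum uses 0+10+10 = 20 m², leaving 230.
Highest rent per m² first: Tenant M 9 > Tenant N 6 > Tenant E 3.
Give Tenant M 20 more to hit its cap of 30 → 210 left.
Tenant N: +80 to 80 (cap) → 130 left.
Tenant E: +130 (room for 150) → 140. Pool exhausted.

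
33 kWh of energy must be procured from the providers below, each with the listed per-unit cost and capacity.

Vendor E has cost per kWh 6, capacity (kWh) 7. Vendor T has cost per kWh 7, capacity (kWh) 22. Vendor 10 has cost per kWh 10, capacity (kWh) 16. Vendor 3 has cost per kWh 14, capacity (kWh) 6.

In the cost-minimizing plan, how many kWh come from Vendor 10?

4

Use providers in increasing cost order.
Take 7 from Vendor E at 6 ; need 26 more.
Take 22 from Vendor T at 7 ; need 4 more.
Vendor 10 (10): take the remaining 4 ; done.
Vendor 3: unused.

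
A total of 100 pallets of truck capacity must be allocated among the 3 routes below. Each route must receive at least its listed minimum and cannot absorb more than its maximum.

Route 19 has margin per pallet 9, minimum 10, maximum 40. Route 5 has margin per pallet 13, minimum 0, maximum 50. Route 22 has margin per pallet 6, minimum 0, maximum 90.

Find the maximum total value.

Meeting every minimum uses 10+0+0 = 10 pallets, leaving 90.
Rank by margin per pallet: Route 5 13 > Route 19 9 > Route 22 6.
Give Route 5 50 more to hit its cap of 50 — 40 left.
Route 19 takes 30 more to reach its cap of 40 — 10 left.
Route 22: +10 (room for 90) → 10. Pool exhausted.
Total = 9×40 + 13×50 + 6×10 = 1070.

1070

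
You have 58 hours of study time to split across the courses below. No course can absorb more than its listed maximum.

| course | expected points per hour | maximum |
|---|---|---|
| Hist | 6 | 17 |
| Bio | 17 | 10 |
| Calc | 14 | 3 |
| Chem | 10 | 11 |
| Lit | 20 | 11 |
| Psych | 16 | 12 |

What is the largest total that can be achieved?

800

Highest expected points per hour first: Lit 20 > Bio 17 > Psych 16 > Calc 14 > Chem 10 > Hist 6.
Lit takes 11 to reach its cap of 11 ; 47 left.
Bio: +10 to 10 (cap) ; 37 left.
Psych: +12 to 12 (cap) ; 25 left.
Give Calc 3 to hit its cap of 3 ; 22 left.
Chem: +11 to 11 (cap) ; 11 left.
Hist has room for 17 but only 11 remain, so it gets 11.
Total = 6×11 + 17×10 + 14×3 + 10×11 + 20×11 + 16×12 = 800.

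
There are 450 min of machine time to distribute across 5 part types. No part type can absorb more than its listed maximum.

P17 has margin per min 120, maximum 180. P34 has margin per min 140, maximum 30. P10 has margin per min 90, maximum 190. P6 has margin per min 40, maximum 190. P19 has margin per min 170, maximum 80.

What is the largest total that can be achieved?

Order the part types by margin per min: P19 170 > P34 140 > P17 120 > P10 90 > P6 40.
P19: +80 to 80 (cap) ; 370 left.
Give P34 30 to hit its cap of 30 ; 340 left.
P17 takes 180 to reach its cap of 180 ; 160 left.
P10: +160 (room for 190) → 160. Pool exhausted.
Total = 120×180 + 140×30 + 90×160 + 170×80 = 53800.

53800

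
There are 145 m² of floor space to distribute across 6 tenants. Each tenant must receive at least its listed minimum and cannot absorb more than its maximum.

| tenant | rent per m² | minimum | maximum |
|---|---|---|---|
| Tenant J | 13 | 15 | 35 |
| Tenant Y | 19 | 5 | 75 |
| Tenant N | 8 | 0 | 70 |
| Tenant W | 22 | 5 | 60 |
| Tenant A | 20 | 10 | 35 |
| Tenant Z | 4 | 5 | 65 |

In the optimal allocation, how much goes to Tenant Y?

Meeting every minimum uses 15+5+0+5+10+5 = 40 m², leaving 105.
Order the tenants by rent per m²: Tenant W 22 > Tenant A 20 > Tenant Y 19 > Tenant J 13 > Tenant N 8 > Tenant Z 4.
Tenant W: +55 to 60 (cap) — 50 left.
Give Tenant A 25 more to hit its cap of 35 — 25 left.
Tenant Y has room for 70 more but only 25 remain, so it gets 30.

30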